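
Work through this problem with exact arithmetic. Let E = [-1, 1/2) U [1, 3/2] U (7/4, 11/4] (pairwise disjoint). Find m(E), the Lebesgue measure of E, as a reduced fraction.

For pairwise disjoint intervals, m(union_i I_i) = sum_i m(I_i),
and m is invariant under swapping open/closed endpoints (single points have measure 0).
So m(E) = sum_i (b_i - a_i).
  I_1 has length 1/2 - (-1) = 3/2.
  I_2 has length 3/2 - 1 = 1/2.
  I_3 has length 11/4 - 7/4 = 1.
Summing:
  m(E) = 3/2 + 1/2 + 1 = 3.

3


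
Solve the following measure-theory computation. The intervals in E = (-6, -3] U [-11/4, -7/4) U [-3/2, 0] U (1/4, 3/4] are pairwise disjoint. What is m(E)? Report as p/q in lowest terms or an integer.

For pairwise disjoint intervals, m(union_i I_i) = sum_i m(I_i),
and m is invariant under swapping open/closed endpoints (single points have measure 0).
So m(E) = sum_i (b_i - a_i).
  I_1 has length -3 - (-6) = 3.
  I_2 has length -7/4 - (-11/4) = 1.
  I_3 has length 0 - (-3/2) = 3/2.
  I_4 has length 3/4 - 1/4 = 1/2.
Summing:
  m(E) = 3 + 1 + 3/2 + 1/2 = 6.

6


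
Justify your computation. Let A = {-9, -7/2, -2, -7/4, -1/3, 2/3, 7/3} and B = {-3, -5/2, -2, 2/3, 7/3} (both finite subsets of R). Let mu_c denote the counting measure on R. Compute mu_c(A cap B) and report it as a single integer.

Counting measure on a finite set equals cardinality. mu_c(A cap B) = |A cap B| (elements appearing in both).
Enumerating the elements of A that also lie in B gives 3 element(s).
So mu_c(A cap B) = 3.

3


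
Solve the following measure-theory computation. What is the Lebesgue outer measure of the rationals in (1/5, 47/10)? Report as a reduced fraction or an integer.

E = Q cap (1/5, 47/10) is a subset of Q, which is countable. Enumerate Q = {q_1, q_2, ...}; for any eps > 0, cover q_k by the open interval (q_k - eps/2^(k+1), q_k + eps/2^(k+1)), of length eps/2^k. The total cover length is sum_{k>=1} eps/2^k = eps. Hence m*(E) <= m*(Q) <= eps for every eps > 0, and since outer measure is non-negative, m*(E) = 0.

0


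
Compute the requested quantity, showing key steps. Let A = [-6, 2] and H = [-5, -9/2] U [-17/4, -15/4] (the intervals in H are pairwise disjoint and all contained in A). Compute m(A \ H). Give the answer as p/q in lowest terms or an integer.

The ambient interval has length m(A) = 2 - (-6) = 8.
Since the holes are disjoint and sit inside A, by finite additivity
  m(H) = sum_i (b_i - a_i), and m(A \ H) = m(A) - m(H).
Computing the hole measures:
  m(H_1) = -9/2 - (-5) = 1/2.
  m(H_2) = -15/4 - (-17/4) = 1/2.
Summed: m(H) = 1/2 + 1/2 = 1.
So m(A \ H) = 8 - 1 = 7.

7


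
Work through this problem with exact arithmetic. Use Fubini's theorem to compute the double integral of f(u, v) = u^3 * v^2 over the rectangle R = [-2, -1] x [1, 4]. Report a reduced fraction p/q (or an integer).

f(u, v) is a tensor product of a function of u and a function of v, and both factors are bounded continuous (hence Lebesgue integrable) on the rectangle, so Fubini's theorem applies:
  integral_R f d(m x m) = (integral_a1^b1 u^3 du) * (integral_a2^b2 v^2 dv).
Inner integral in u: integral_{-2}^{-1} u^3 du = ((-1)^4 - (-2)^4)/4
  = -15/4.
Inner integral in v: integral_{1}^{4} v^2 dv = (4^3 - 1^3)/3
  = 21.
Product: (-15/4) * (21) = -315/4.

-315/4


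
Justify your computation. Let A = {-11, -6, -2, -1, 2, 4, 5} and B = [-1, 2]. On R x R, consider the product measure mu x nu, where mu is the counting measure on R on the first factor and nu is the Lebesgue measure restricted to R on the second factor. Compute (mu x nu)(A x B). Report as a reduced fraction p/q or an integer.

For a measurable rectangle A x B, the product measure satisfies
  (mu x nu)(A x B) = mu(A) * nu(B).
  mu(A) = 7.
  nu(B) = 3.
  (mu x nu)(A x B) = 7 * 3 = 21.

21


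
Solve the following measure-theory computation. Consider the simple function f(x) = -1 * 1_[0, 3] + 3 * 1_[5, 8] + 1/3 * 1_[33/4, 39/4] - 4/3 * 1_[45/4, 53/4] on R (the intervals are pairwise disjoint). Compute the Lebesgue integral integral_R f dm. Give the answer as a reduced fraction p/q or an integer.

For a simple function f = sum_i c_i * 1_{A_i} with disjoint A_i,
  integral f dm = sum_i c_i * m(A_i).
Lengths of the A_i:
  m(A_1) = 3 - 0 = 3.
  m(A_2) = 8 - 5 = 3.
  m(A_3) = 39/4 - 33/4 = 3/2.
  m(A_4) = 53/4 - 45/4 = 2.
Contributions c_i * m(A_i):
  (-1) * (3) = -3.
  (3) * (3) = 9.
  (1/3) * (3/2) = 1/2.
  (-4/3) * (2) = -8/3.
Total: -3 + 9 + 1/2 - 8/3 = 23/6.

23/6


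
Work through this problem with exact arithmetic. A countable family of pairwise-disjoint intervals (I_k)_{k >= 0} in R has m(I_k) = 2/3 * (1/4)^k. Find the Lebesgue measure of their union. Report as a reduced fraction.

By countable additivity of the Lebesgue measure on pairwise disjoint measurable sets,
  m(union_{k >= 0} I_k) = sum_{k >= 0} m(I_k) = sum_{k >= 0} a * r^k,
  with a = 2/3 and r = 1/4.
Since 0 < r = 1/4 < 1, the geometric series converges:
  sum_{k >= 0} a * r^k = a / (1 - r).
  = 2/3 / (1 - 1/4)
  = 2/3 / (3/4)
  = 8/9.

8/9


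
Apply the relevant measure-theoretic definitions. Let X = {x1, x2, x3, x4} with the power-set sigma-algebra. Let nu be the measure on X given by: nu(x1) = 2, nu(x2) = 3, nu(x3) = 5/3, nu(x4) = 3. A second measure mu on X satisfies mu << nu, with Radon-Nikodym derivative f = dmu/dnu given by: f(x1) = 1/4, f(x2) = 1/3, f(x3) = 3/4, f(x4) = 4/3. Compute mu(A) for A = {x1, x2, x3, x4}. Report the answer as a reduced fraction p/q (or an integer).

By the defining property of the Radon-Nikodym derivative, for every measurable set A,
  mu(A) = integral_A f dnu.
Since nu is a discrete measure concentrated on the atoms of X, the integral over A reduces to the sum
  mu(A) = sum_{x in A} f(x) * nu({x}).
Computing each term:
  x1: f(x1) * nu(x1) = 1/4 * 2 = 1/2.
  x2: f(x2) * nu(x2) = 1/3 * 3 = 1.
  x3: f(x3) * nu(x3) = 3/4 * 5/3 = 5/4.
  x4: f(x4) * nu(x4) = 4/3 * 3 = 4.
Summing: mu(A) = 1/2 + 1 + 5/4 + 4 = 27/4.

27/4


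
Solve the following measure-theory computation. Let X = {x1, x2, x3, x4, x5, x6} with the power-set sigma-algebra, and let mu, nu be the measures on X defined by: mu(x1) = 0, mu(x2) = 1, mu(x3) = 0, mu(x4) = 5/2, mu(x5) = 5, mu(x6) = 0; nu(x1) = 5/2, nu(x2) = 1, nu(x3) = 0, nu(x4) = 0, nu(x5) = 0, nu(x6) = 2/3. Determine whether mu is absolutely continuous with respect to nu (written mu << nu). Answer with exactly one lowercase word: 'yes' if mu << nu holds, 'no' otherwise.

mu << nu means: every nu-null measurable set is also mu-null; equivalently, for every atom x, if nu({x}) = 0 then mu({x}) = 0.
Checking each atom:
  x1: nu = 5/2 > 0 -> no constraint.
  x2: nu = 1 > 0 -> no constraint.
  x3: nu = 0, mu = 0 -> consistent with mu << nu.
  x4: nu = 0, mu = 5/2 > 0 -> violates mu << nu.
  x5: nu = 0, mu = 5 > 0 -> violates mu << nu.
  x6: nu = 2/3 > 0 -> no constraint.
The atom(s) x4, x5 violate the condition (nu = 0 but mu > 0). Therefore mu is NOT absolutely continuous w.r.t. nu.

no


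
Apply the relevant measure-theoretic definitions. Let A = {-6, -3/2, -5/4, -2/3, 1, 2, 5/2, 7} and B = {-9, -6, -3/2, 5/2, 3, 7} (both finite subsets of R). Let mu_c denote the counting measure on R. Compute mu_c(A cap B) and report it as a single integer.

Counting measure on a finite set equals cardinality. mu_c(A cap B) = |A cap B| (elements appearing in both).
Enumerating the elements of A that also lie in B gives 4 element(s).
So mu_c(A cap B) = 4.

4


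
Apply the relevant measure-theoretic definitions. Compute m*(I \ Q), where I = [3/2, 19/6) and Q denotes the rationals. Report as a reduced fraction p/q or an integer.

The interval I = [3/2, 19/6) has m(I) = 19/6 - 3/2 = 5/3 (endpoints are measure-zero, so open/closed/half-open agree). Write I = (I cap Q) u (I \ Q). The rationals in I are countable, so m*(I cap Q) = 0 (cover each rational by intervals whose total length is arbitrarily small). By countable subadditivity m*(I) <= m*(I cap Q) + m*(I \ Q), hence m*(I \ Q) >= m(I) = 5/3. The reverse inequality m*(I \ Q) <= m*(I) = 5/3 is trivial since (I \ Q) is a subset of I. Therefore m*(I \ Q) = 5/3.

5/3


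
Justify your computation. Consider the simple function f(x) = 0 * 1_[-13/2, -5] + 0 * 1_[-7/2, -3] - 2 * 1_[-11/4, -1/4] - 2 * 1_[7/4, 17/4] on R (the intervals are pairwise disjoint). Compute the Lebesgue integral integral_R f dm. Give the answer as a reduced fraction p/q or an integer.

For a simple function f = sum_i c_i * 1_{A_i} with disjoint A_i,
  integral f dm = sum_i c_i * m(A_i).
Lengths of the A_i:
  m(A_1) = -5 - (-13/2) = 3/2.
  m(A_2) = -3 - (-7/2) = 1/2.
  m(A_3) = -1/4 - (-11/4) = 5/2.
  m(A_4) = 17/4 - 7/4 = 5/2.
Contributions c_i * m(A_i):
  (0) * (3/2) = 0.
  (0) * (1/2) = 0.
  (-2) * (5/2) = -5.
  (-2) * (5/2) = -5.
Total: 0 + 0 - 5 - 5 = -10.

-10


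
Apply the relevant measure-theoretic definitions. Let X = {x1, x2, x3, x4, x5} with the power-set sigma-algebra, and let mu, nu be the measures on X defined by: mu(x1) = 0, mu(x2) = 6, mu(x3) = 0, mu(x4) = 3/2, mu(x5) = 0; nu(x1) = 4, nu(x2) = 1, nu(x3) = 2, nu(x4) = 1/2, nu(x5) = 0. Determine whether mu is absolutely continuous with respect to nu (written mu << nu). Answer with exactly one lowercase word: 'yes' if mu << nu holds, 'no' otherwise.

mu << nu means: every nu-null measurable set is also mu-null; equivalently, for every atom x, if nu({x}) = 0 then mu({x}) = 0.
Checking each atom:
  x1: nu = 4 > 0 -> no constraint.
  x2: nu = 1 > 0 -> no constraint.
  x3: nu = 2 > 0 -> no constraint.
  x4: nu = 1/2 > 0 -> no constraint.
  x5: nu = 0, mu = 0 -> consistent with mu << nu.
No atom violates the condition. Therefore mu << nu.

yes


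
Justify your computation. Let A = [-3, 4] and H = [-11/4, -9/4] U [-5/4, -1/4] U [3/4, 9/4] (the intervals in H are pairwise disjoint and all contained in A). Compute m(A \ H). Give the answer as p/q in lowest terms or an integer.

The ambient interval has length m(A) = 4 - (-3) = 7.
Since the holes are disjoint and sit inside A, by finite additivity
  m(H) = sum_i (b_i - a_i), and m(A \ H) = m(A) - m(H).
Computing the hole measures:
  m(H_1) = -9/4 - (-11/4) = 1/2.
  m(H_2) = -1/4 - (-5/4) = 1.
  m(H_3) = 9/4 - 3/4 = 3/2.
Summed: m(H) = 1/2 + 1 + 3/2 = 3.
So m(A \ H) = 7 - 3 = 4.

4


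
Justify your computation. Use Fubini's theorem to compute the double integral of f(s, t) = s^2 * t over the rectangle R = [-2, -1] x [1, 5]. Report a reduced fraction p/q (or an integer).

f(s, t) is a tensor product of a function of s and a function of t, and both factors are bounded continuous (hence Lebesgue integrable) on the rectangle, so Fubini's theorem applies:
  integral_R f d(m x m) = (integral_a1^b1 s^2 ds) * (integral_a2^b2 t dt).
Inner integral in s: integral_{-2}^{-1} s^2 ds = ((-1)^3 - (-2)^3)/3
  = 7/3.
Inner integral in t: integral_{1}^{5} t dt = (5^2 - 1^2)/2
  = 12.
Product: (7/3) * (12) = 28.

28


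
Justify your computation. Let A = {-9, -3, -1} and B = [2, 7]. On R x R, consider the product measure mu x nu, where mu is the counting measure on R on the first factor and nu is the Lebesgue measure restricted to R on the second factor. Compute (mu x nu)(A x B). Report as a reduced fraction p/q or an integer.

For a measurable rectangle A x B, the product measure satisfies
  (mu x nu)(A x B) = mu(A) * nu(B).
  mu(A) = 3.
  nu(B) = 5.
  (mu x nu)(A x B) = 3 * 5 = 15.

15


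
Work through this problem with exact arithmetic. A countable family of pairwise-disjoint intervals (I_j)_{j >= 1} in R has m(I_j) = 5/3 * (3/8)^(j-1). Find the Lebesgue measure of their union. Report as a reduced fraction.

By countable additivity of the Lebesgue measure on pairwise disjoint measurable sets,
  m(union_{j >= 1} I_j) = sum_{j >= 1} m(I_j) = sum_{j >= 1} a * r^(j-1),
  with a = 5/3 and r = 3/8.
Since 0 < r = 3/8 < 1, the geometric series converges:
  sum_{j >= 1} a * r^(j-1) = a / (1 - r).
  = 5/3 / (1 - 3/8)
  = 5/3 / (5/8)
  = 8/3.

8/3


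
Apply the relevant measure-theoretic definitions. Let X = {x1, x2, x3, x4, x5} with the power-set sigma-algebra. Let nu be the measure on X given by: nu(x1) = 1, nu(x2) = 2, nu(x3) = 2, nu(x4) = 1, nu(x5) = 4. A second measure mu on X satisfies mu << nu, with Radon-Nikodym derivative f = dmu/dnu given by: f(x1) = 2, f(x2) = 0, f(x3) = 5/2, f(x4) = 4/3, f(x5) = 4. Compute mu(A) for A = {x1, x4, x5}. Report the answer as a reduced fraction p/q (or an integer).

By the defining property of the Radon-Nikodym derivative, for every measurable set A,
  mu(A) = integral_A f dnu.
Since nu is a discrete measure concentrated on the atoms of X, the integral over A reduces to the sum
  mu(A) = sum_{x in A} f(x) * nu({x}).
Computing each term:
  x1: f(x1) * nu(x1) = 2 * 1 = 2.
  x4: f(x4) * nu(x4) = 4/3 * 1 = 4/3.
  x5: f(x5) * nu(x5) = 4 * 4 = 16.
Summing: mu(A) = 2 + 4/3 + 16 = 58/3.

58/3


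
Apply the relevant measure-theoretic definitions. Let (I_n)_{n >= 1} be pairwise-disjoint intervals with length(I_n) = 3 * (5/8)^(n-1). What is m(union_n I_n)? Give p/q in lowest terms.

By countable additivity of the Lebesgue measure on pairwise disjoint measurable sets,
  m(union_{n >= 1} I_n) = sum_{n >= 1} m(I_n) = sum_{n >= 1} a * r^(n-1),
  with a = 3 and r = 5/8.
Since 0 < r = 5/8 < 1, the geometric series converges:
  sum_{n >= 1} a * r^(n-1) = a / (1 - r).
  = 3 / (1 - 5/8)
  = 3 / (3/8)
  = 8.

8


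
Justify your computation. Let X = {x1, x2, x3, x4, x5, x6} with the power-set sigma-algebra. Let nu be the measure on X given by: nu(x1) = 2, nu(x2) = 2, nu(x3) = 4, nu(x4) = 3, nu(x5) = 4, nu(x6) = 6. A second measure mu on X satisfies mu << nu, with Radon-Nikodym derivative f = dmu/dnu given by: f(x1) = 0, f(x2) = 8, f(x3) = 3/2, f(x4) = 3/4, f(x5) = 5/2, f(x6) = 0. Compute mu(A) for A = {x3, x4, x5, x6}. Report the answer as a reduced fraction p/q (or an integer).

By the defining property of the Radon-Nikodym derivative, for every measurable set A,
  mu(A) = integral_A f dnu.
Since nu is a discrete measure concentrated on the atoms of X, the integral over A reduces to the sum
  mu(A) = sum_{x in A} f(x) * nu({x}).
Computing each term:
  x3: f(x3) * nu(x3) = 3/2 * 4 = 6.
  x4: f(x4) * nu(x4) = 3/4 * 3 = 9/4.
  x5: f(x5) * nu(x5) = 5/2 * 4 = 10.
  x6: f(x6) * nu(x6) = 0 * 6 = 0.
Summing: mu(A) = 6 + 9/4 + 10 + 0 = 73/4.

73/4


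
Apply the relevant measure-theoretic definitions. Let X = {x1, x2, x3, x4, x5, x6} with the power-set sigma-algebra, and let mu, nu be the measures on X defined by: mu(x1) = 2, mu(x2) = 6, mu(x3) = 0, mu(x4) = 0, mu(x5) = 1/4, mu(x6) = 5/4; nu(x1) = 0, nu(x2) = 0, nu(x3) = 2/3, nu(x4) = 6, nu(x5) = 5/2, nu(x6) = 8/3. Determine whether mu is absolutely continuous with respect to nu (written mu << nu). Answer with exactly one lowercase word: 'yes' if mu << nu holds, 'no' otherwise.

mu << nu means: every nu-null measurable set is also mu-null; equivalently, for every atom x, if nu({x}) = 0 then mu({x}) = 0.
Checking each atom:
  x1: nu = 0, mu = 2 > 0 -> violates mu << nu.
  x2: nu = 0, mu = 6 > 0 -> violates mu << nu.
  x3: nu = 2/3 > 0 -> no constraint.
  x4: nu = 6 > 0 -> no constraint.
  x5: nu = 5/2 > 0 -> no constraint.
  x6: nu = 8/3 > 0 -> no constraint.
The atom(s) x1, x2 violate the condition (nu = 0 but mu > 0). Therefore mu is NOT absolutely continuous w.r.t. nu.

no


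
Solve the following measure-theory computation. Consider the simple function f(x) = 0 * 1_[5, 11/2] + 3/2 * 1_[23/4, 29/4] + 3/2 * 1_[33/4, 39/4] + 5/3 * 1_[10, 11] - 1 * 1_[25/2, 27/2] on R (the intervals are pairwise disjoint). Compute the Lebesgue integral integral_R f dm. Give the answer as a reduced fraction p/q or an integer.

For a simple function f = sum_i c_i * 1_{A_i} with disjoint A_i,
  integral f dm = sum_i c_i * m(A_i).
Lengths of the A_i:
  m(A_1) = 11/2 - 5 = 1/2.
  m(A_2) = 29/4 - 23/4 = 3/2.
  m(A_3) = 39/4 - 33/4 = 3/2.
  m(A_4) = 11 - 10 = 1.
  m(A_5) = 27/2 - 25/2 = 1.
Contributions c_i * m(A_i):
  (0) * (1/2) = 0.
  (3/2) * (3/2) = 9/4.
  (3/2) * (3/2) = 9/4.
  (5/3) * (1) = 5/3.
  (-1) * (1) = -1.
Total: 0 + 9/4 + 9/4 + 5/3 - 1 = 31/6.

31/6


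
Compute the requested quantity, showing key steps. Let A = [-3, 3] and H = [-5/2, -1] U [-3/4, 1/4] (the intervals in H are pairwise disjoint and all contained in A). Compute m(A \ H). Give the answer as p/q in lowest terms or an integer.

The ambient interval has length m(A) = 3 - (-3) = 6.
Since the holes are disjoint and sit inside A, by finite additivity
  m(H) = sum_i (b_i - a_i), and m(A \ H) = m(A) - m(H).
Computing the hole measures:
  m(H_1) = -1 - (-5/2) = 3/2.
  m(H_2) = 1/4 - (-3/4) = 1.
Summed: m(H) = 3/2 + 1 = 5/2.
So m(A \ H) = 6 - 5/2 = 7/2.

7/2


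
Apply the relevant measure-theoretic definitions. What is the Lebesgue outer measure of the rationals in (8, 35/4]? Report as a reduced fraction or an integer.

E = Q cap (8, 35/4] is a subset of Q, which is countable. Enumerate Q = {q_1, q_2, ...}; for any eps > 0, cover q_k by the open interval (q_k - eps/2^(k+1), q_k + eps/2^(k+1)), of length eps/2^k. The total cover length is sum_{k>=1} eps/2^k = eps. Hence m*(E) <= m*(Q) <= eps for every eps > 0, and since outer measure is non-negative, m*(E) = 0.

0


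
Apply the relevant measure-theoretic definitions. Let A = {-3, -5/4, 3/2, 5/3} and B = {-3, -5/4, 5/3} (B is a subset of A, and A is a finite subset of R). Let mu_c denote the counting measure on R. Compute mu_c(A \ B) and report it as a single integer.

Counting measure assigns mu_c(E) = |E| (number of elements) when E is finite. For B subset A, A \ B is the set of elements of A not in B, so |A \ B| = |A| - |B|.
|A| = 4, |B| = 3, so mu_c(A \ B) = 4 - 3 = 1.

1


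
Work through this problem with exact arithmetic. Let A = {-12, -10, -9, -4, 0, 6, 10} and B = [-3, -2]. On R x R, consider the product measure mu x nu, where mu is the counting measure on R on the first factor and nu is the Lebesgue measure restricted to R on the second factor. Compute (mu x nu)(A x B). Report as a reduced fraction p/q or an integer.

For a measurable rectangle A x B, the product measure satisfies
  (mu x nu)(A x B) = mu(A) * nu(B).
  mu(A) = 7.
  nu(B) = 1.
  (mu x nu)(A x B) = 7 * 1 = 7.

7


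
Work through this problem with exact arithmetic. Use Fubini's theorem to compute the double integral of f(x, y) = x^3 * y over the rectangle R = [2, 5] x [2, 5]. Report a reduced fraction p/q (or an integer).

f(x, y) is a tensor product of a function of x and a function of y, and both factors are bounded continuous (hence Lebesgue integrable) on the rectangle, so Fubini's theorem applies:
  integral_R f d(m x m) = (integral_a1^b1 x^3 dx) * (integral_a2^b2 y dy).
Inner integral in x: integral_{2}^{5} x^3 dx = (5^4 - 2^4)/4
  = 609/4.
Inner integral in y: integral_{2}^{5} y dy = (5^2 - 2^2)/2
  = 21/2.
Product: (609/4) * (21/2) = 12789/8.

12789/8


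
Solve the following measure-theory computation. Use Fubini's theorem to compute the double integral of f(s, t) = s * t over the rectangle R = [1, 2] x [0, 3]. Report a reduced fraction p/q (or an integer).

f(s, t) is a tensor product of a function of s and a function of t, and both factors are bounded continuous (hence Lebesgue integrable) on the rectangle, so Fubini's theorem applies:
  integral_R f d(m x m) = (integral_a1^b1 s ds) * (integral_a2^b2 t dt).
Inner integral in s: integral_{1}^{2} s ds = (2^2 - 1^2)/2
  = 3/2.
Inner integral in t: integral_{0}^{3} t dt = (3^2 - 0^2)/2
  = 9/2.
Product: (3/2) * (9/2) = 27/4.

27/4


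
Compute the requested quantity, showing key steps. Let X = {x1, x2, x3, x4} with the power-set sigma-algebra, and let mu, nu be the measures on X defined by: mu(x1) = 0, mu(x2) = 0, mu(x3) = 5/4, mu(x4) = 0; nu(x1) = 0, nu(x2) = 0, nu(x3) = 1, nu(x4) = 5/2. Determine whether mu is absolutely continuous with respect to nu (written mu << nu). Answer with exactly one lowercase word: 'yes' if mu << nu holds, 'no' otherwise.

mu << nu means: every nu-null measurable set is also mu-null; equivalently, for every atom x, if nu({x}) = 0 then mu({x}) = 0.
Checking each atom:
  x1: nu = 0, mu = 0 -> consistent with mu << nu.
  x2: nu = 0, mu = 0 -> consistent with mu << nu.
  x3: nu = 1 > 0 -> no constraint.
  x4: nu = 5/2 > 0 -> no constraint.
No atom violates the condition. Therefore mu << nu.

yes


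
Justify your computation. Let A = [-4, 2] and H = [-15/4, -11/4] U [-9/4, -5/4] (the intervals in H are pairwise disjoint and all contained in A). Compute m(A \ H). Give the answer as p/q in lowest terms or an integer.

The ambient interval has length m(A) = 2 - (-4) = 6.
Since the holes are disjoint and sit inside A, by finite additivity
  m(H) = sum_i (b_i - a_i), and m(A \ H) = m(A) - m(H).
Computing the hole measures:
  m(H_1) = -11/4 - (-15/4) = 1.
  m(H_2) = -5/4 - (-9/4) = 1.
Summed: m(H) = 1 + 1 = 2.
So m(A \ H) = 6 - 2 = 4.

4


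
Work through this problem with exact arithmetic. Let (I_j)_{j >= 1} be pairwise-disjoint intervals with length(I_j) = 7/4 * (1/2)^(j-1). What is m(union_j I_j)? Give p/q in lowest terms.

By countable additivity of the Lebesgue measure on pairwise disjoint measurable sets,
  m(union_{j >= 1} I_j) = sum_{j >= 1} m(I_j) = sum_{j >= 1} a * r^(j-1),
  with a = 7/4 and r = 1/2.
Since 0 < r = 1/2 < 1, the geometric series converges:
  sum_{j >= 1} a * r^(j-1) = a / (1 - r).
  = 7/4 / (1 - 1/2)
  = 7/4 / (1/2)
  = 7/2.

7/2


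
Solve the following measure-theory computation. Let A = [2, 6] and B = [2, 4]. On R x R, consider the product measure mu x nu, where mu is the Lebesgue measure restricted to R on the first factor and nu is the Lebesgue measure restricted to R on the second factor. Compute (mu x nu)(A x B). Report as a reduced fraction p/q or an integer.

For a measurable rectangle A x B, the product measure satisfies
  (mu x nu)(A x B) = mu(A) * nu(B).
  mu(A) = 4.
  nu(B) = 2.
  (mu x nu)(A x B) = 4 * 2 = 8.

8


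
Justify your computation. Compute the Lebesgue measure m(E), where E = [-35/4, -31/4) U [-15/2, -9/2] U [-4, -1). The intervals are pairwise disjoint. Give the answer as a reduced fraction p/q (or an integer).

For pairwise disjoint intervals, m(union_i I_i) = sum_i m(I_i),
and m is invariant under swapping open/closed endpoints (single points have measure 0).
So m(E) = sum_i (b_i - a_i).
  I_1 has length -31/4 - (-35/4) = 1.
  I_2 has length -9/2 - (-15/2) = 3.
  I_3 has length -1 - (-4) = 3.
Summing:
  m(E) = 1 + 3 + 3 = 7.

7


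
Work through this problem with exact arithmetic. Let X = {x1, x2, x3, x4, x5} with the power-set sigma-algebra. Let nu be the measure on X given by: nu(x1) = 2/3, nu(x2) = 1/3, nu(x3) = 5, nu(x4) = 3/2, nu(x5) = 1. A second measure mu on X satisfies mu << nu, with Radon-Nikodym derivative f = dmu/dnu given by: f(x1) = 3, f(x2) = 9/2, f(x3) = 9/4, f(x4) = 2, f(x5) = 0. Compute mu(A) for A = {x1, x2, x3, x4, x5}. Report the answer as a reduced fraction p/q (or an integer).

By the defining property of the Radon-Nikodym derivative, for every measurable set A,
  mu(A) = integral_A f dnu.
Since nu is a discrete measure concentrated on the atoms of X, the integral over A reduces to the sum
  mu(A) = sum_{x in A} f(x) * nu({x}).
Computing each term:
  x1: f(x1) * nu(x1) = 3 * 2/3 = 2.
  x2: f(x2) * nu(x2) = 9/2 * 1/3 = 3/2.
  x3: f(x3) * nu(x3) = 9/4 * 5 = 45/4.
  x4: f(x4) * nu(x4) = 2 * 3/2 = 3.
  x5: f(x5) * nu(x5) = 0 * 1 = 0.
Summing: mu(A) = 2 + 3/2 + 45/4 + 3 + 0 = 71/4.

71/4


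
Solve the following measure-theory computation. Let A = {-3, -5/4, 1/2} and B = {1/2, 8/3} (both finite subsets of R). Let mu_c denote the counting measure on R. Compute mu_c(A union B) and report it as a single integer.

Counting measure on a finite set equals cardinality. By inclusion-exclusion, |A union B| = |A| + |B| - |A cap B|.
|A| = 3, |B| = 2, |A cap B| = 1.
So mu_c(A union B) = 3 + 2 - 1 = 4.

4


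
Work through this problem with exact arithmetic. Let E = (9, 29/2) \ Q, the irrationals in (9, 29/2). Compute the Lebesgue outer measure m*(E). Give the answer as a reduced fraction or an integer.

The interval I = (9, 29/2) has m(I) = 29/2 - 9 = 11/2 (endpoints are measure-zero, so open/closed/half-open agree). Write I = (I cap Q) u (I \ Q). The rationals in I are countable, so m*(I cap Q) = 0 (cover each rational by intervals whose total length is arbitrarily small). By countable subadditivity m*(I) <= m*(I cap Q) + m*(I \ Q), hence m*(I \ Q) >= m(I) = 11/2. The reverse inequality m*(I \ Q) <= m*(I) = 11/2 is trivial since (I \ Q) is a subset of I. Therefore m*(I \ Q) = 11/2.

11/2


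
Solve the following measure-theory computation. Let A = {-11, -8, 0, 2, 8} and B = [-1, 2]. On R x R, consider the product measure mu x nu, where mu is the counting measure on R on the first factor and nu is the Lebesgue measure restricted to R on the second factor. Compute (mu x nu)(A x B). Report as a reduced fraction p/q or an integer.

For a measurable rectangle A x B, the product measure satisfies
  (mu x nu)(A x B) = mu(A) * nu(B).
  mu(A) = 5.
  nu(B) = 3.
  (mu x nu)(A x B) = 5 * 3 = 15.

15


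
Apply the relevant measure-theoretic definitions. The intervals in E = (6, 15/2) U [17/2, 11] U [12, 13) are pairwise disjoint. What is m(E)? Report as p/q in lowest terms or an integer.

For pairwise disjoint intervals, m(union_i I_i) = sum_i m(I_i),
and m is invariant under swapping open/closed endpoints (single points have measure 0).
So m(E) = sum_i (b_i - a_i).
  I_1 has length 15/2 - 6 = 3/2.
  I_2 has length 11 - 17/2 = 5/2.
  I_3 has length 13 - 12 = 1.
Summing:
  m(E) = 3/2 + 5/2 + 1 = 5.

5


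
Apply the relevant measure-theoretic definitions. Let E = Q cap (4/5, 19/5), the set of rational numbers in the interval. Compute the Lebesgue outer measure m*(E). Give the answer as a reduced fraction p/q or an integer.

E = Q cap (4/5, 19/5) is a subset of Q, which is countable. Enumerate Q = {q_1, q_2, ...}; for any eps > 0, cover q_k by the open interval (q_k - eps/2^(k+1), q_k + eps/2^(k+1)), of length eps/2^k. The total cover length is sum_{k>=1} eps/2^k = eps. Hence m*(E) <= m*(Q) <= eps for every eps > 0, and since outer measure is non-negative, m*(E) = 0.

0


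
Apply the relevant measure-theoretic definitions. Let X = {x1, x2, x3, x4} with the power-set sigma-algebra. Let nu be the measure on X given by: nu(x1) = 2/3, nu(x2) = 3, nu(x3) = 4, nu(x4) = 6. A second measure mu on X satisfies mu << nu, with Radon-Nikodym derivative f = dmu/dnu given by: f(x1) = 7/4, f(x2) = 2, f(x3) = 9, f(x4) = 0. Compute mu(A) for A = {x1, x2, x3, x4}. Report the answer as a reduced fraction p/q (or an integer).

By the defining property of the Radon-Nikodym derivative, for every measurable set A,
  mu(A) = integral_A f dnu.
Since nu is a discrete measure concentrated on the atoms of X, the integral over A reduces to the sum
  mu(A) = sum_{x in A} f(x) * nu({x}).
Computing each term:
  x1: f(x1) * nu(x1) = 7/4 * 2/3 = 7/6.
  x2: f(x2) * nu(x2) = 2 * 3 = 6.
  x3: f(x3) * nu(x3) = 9 * 4 = 36.
  x4: f(x4) * nu(x4) = 0 * 6 = 0.
Summing: mu(A) = 7/6 + 6 + 36 + 0 = 259/6.

259/6


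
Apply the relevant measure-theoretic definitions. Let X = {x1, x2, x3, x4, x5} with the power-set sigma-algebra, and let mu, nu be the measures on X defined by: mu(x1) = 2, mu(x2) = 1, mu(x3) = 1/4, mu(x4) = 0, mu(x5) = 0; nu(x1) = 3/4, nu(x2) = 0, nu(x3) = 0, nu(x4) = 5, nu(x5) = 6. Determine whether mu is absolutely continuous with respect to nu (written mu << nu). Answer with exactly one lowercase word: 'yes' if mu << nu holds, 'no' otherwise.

mu << nu means: every nu-null measurable set is also mu-null; equivalently, for every atom x, if nu({x}) = 0 then mu({x}) = 0.
Checking each atom:
  x1: nu = 3/4 > 0 -> no constraint.
  x2: nu = 0, mu = 1 > 0 -> violates mu << nu.
  x3: nu = 0, mu = 1/4 > 0 -> violates mu << nu.
  x4: nu = 5 > 0 -> no constraint.
  x5: nu = 6 > 0 -> no constraint.
The atom(s) x2, x3 violate the condition (nu = 0 but mu > 0). Therefore mu is NOT absolutely continuous w.r.t. nu.

no


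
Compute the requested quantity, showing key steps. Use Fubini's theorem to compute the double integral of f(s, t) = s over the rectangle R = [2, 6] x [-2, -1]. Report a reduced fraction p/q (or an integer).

f(s, t) is a tensor product of a function of s and a function of t, and both factors are bounded continuous (hence Lebesgue integrable) on the rectangle, so Fubini's theorem applies:
  integral_R f d(m x m) = (integral_a1^b1 s ds) * (integral_a2^b2 1 dt).
Inner integral in s: integral_{2}^{6} s ds = (6^2 - 2^2)/2
  = 16.
Inner integral in t: integral_{-2}^{-1} 1 dt = ((-1)^1 - (-2)^1)/1
  = 1.
Product: (16) * (1) = 16.

16


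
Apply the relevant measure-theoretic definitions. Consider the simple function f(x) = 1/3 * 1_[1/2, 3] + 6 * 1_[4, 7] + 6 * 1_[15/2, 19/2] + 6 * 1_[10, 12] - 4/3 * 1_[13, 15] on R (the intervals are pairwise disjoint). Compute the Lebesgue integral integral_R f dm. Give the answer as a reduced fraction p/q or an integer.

For a simple function f = sum_i c_i * 1_{A_i} with disjoint A_i,
  integral f dm = sum_i c_i * m(A_i).
Lengths of the A_i:
  m(A_1) = 3 - 1/2 = 5/2.
  m(A_2) = 7 - 4 = 3.
  m(A_3) = 19/2 - 15/2 = 2.
  m(A_4) = 12 - 10 = 2.
  m(A_5) = 15 - 13 = 2.
Contributions c_i * m(A_i):
  (1/3) * (5/2) = 5/6.
  (6) * (3) = 18.
  (6) * (2) = 12.
  (6) * (2) = 12.
  (-4/3) * (2) = -8/3.
Total: 5/6 + 18 + 12 + 12 - 8/3 = 241/6.

241/6


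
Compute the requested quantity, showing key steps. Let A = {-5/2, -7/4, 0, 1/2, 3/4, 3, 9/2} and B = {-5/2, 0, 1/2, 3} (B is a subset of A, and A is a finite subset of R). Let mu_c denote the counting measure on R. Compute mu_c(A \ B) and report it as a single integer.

Counting measure assigns mu_c(E) = |E| (number of elements) when E is finite. For B subset A, A \ B is the set of elements of A not in B, so |A \ B| = |A| - |B|.
|A| = 7, |B| = 4, so mu_c(A \ B) = 7 - 4 = 3.

3


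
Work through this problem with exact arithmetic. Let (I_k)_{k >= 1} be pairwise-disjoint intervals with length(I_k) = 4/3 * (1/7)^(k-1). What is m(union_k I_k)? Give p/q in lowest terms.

By countable additivity of the Lebesgue measure on pairwise disjoint measurable sets,
  m(union_{k >= 1} I_k) = sum_{k >= 1} m(I_k) = sum_{k >= 1} a * r^(k-1),
  with a = 4/3 and r = 1/7.
Since 0 < r = 1/7 < 1, the geometric series converges:
  sum_{k >= 1} a * r^(k-1) = a / (1 - r).
  = 4/3 / (1 - 1/7)
  = 4/3 / (6/7)
  = 14/9.

14/9


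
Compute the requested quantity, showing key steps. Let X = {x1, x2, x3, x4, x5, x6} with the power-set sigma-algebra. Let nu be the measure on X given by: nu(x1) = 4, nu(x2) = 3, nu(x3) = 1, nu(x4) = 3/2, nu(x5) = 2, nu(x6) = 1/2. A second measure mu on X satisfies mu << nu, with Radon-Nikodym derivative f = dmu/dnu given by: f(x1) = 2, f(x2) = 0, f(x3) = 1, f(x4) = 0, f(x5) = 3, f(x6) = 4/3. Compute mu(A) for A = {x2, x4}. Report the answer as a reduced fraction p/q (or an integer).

By the defining property of the Radon-Nikodym derivative, for every measurable set A,
  mu(A) = integral_A f dnu.
Since nu is a discrete measure concentrated on the atoms of X, the integral over A reduces to the sum
  mu(A) = sum_{x in A} f(x) * nu({x}).
Computing each term:
  x2: f(x2) * nu(x2) = 0 * 3 = 0.
  x4: f(x4) * nu(x4) = 0 * 3/2 = 0.
Summing: mu(A) = 0 + 0 = 0.

0


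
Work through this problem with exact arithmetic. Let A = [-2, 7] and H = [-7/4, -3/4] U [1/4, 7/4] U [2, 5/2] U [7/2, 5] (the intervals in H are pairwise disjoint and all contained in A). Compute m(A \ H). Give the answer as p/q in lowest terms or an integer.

The ambient interval has length m(A) = 7 - (-2) = 9.
Since the holes are disjoint and sit inside A, by finite additivity
  m(H) = sum_i (b_i - a_i), and m(A \ H) = m(A) - m(H).
Computing the hole measures:
  m(H_1) = -3/4 - (-7/4) = 1.
  m(H_2) = 7/4 - 1/4 = 3/2.
  m(H_3) = 5/2 - 2 = 1/2.
  m(H_4) = 5 - 7/2 = 3/2.
Summed: m(H) = 1 + 3/2 + 1/2 + 3/2 = 9/2.
So m(A \ H) = 9 - 9/2 = 9/2.

9/2


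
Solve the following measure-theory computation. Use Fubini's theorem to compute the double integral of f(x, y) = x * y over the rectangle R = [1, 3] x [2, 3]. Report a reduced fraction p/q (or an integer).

f(x, y) is a tensor product of a function of x and a function of y, and both factors are bounded continuous (hence Lebesgue integrable) on the rectangle, so Fubini's theorem applies:
  integral_R f d(m x m) = (integral_a1^b1 x dx) * (integral_a2^b2 y dy).
Inner integral in x: integral_{1}^{3} x dx = (3^2 - 1^2)/2
  = 4.
Inner integral in y: integral_{2}^{3} y dy = (3^2 - 2^2)/2
  = 5/2.
Product: (4) * (5/2) = 10.

10


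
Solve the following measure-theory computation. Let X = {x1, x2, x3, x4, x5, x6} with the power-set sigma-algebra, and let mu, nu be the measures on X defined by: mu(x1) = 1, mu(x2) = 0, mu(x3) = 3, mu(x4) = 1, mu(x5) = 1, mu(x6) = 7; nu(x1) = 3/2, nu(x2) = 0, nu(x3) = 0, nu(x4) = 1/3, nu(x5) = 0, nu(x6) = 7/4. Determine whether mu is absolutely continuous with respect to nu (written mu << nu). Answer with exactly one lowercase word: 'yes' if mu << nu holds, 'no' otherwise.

mu << nu means: every nu-null measurable set is also mu-null; equivalently, for every atom x, if nu({x}) = 0 then mu({x}) = 0.
Checking each atom:
  x1: nu = 3/2 > 0 -> no constraint.
  x2: nu = 0, mu = 0 -> consistent with mu << nu.
  x3: nu = 0, mu = 3 > 0 -> violates mu << nu.
  x4: nu = 1/3 > 0 -> no constraint.
  x5: nu = 0, mu = 1 > 0 -> violates mu << nu.
  x6: nu = 7/4 > 0 -> no constraint.
The atom(s) x3, x5 violate the condition (nu = 0 but mu > 0). Therefore mu is NOT absolutely continuous w.r.t. nu.

no


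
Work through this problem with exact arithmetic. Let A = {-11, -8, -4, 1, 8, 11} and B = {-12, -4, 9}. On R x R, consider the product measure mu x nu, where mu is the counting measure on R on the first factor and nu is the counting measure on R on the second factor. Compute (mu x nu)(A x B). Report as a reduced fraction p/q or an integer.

For a measurable rectangle A x B, the product measure satisfies
  (mu x nu)(A x B) = mu(A) * nu(B).
  mu(A) = 6.
  nu(B) = 3.
  (mu x nu)(A x B) = 6 * 3 = 18.

18


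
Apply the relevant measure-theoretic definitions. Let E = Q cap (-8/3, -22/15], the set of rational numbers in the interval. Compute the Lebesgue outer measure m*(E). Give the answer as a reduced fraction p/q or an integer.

E = Q cap (-8/3, -22/15] is a subset of Q, which is countable. Enumerate Q = {q_1, q_2, ...}; for any eps > 0, cover q_k by the open interval (q_k - eps/2^(k+1), q_k + eps/2^(k+1)), of length eps/2^k. The total cover length is sum_{k>=1} eps/2^k = eps. Hence m*(E) <= m*(Q) <= eps for every eps > 0, and since outer measure is non-negative, m*(E) = 0.

0


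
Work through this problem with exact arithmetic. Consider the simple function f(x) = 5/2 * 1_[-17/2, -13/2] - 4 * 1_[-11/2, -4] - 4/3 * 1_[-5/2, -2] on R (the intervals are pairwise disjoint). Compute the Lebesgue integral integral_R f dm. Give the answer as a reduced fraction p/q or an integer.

For a simple function f = sum_i c_i * 1_{A_i} with disjoint A_i,
  integral f dm = sum_i c_i * m(A_i).
Lengths of the A_i:
  m(A_1) = -13/2 - (-17/2) = 2.
  m(A_2) = -4 - (-11/2) = 3/2.
  m(A_3) = -2 - (-5/2) = 1/2.
Contributions c_i * m(A_i):
  (5/2) * (2) = 5.
  (-4) * (3/2) = -6.
  (-4/3) * (1/2) = -2/3.
Total: 5 - 6 - 2/3 = -5/3.

-5/3


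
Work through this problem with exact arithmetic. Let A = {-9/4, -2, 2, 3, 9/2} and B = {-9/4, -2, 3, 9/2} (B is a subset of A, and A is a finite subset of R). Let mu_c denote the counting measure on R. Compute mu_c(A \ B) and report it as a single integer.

Counting measure assigns mu_c(E) = |E| (number of elements) when E is finite. For B subset A, A \ B is the set of elements of A not in B, so |A \ B| = |A| - |B|.
|A| = 5, |B| = 4, so mu_c(A \ B) = 5 - 4 = 1.

1


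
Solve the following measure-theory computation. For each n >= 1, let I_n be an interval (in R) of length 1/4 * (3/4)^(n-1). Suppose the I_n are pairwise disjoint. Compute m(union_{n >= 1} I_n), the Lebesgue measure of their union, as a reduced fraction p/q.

By countable additivity of the Lebesgue measure on pairwise disjoint measurable sets,
  m(union_{n >= 1} I_n) = sum_{n >= 1} m(I_n) = sum_{n >= 1} a * r^(n-1),
  with a = 1/4 and r = 3/4.
Since 0 < r = 3/4 < 1, the geometric series converges:
  sum_{n >= 1} a * r^(n-1) = a / (1 - r).
  = 1/4 / (1 - 3/4)
  = 1/4 / (1/4)
  = 1.

1


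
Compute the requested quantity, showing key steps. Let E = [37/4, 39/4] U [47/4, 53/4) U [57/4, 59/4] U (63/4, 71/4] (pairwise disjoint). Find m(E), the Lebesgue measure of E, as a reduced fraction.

For pairwise disjoint intervals, m(union_i I_i) = sum_i m(I_i),
and m is invariant under swapping open/closed endpoints (single points have measure 0).
So m(E) = sum_i (b_i - a_i).
  I_1 has length 39/4 - 37/4 = 1/2.
  I_2 has length 53/4 - 47/4 = 3/2.
  I_3 has length 59/4 - 57/4 = 1/2.
  I_4 has length 71/4 - 63/4 = 2.
Summing:
  m(E) = 1/2 + 3/2 + 1/2 + 2 = 9/2.

9/2


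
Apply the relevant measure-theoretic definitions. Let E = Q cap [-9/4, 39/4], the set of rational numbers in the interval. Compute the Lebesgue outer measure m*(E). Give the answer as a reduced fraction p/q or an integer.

E = Q cap [-9/4, 39/4] is a subset of Q, which is countable. Enumerate Q = {q_1, q_2, ...}; for any eps > 0, cover q_k by the open interval (q_k - eps/2^(k+1), q_k + eps/2^(k+1)), of length eps/2^k. The total cover length is sum_{k>=1} eps/2^k = eps. Hence m*(E) <= m*(Q) <= eps for every eps > 0, and since outer measure is non-negative, m*(E) = 0.

0


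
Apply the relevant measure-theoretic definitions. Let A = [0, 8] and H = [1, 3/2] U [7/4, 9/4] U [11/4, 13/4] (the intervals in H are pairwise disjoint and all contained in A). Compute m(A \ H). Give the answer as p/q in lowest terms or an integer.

The ambient interval has length m(A) = 8 - 0 = 8.
Since the holes are disjoint and sit inside A, by finite additivity
  m(H) = sum_i (b_i - a_i), and m(A \ H) = m(A) - m(H).
Computing the hole measures:
  m(H_1) = 3/2 - 1 = 1/2.
  m(H_2) = 9/4 - 7/4 = 1/2.
  m(H_3) = 13/4 - 11/4 = 1/2.
Summed: m(H) = 1/2 + 1/2 + 1/2 = 3/2.
So m(A \ H) = 8 - 3/2 = 13/2.

13/2


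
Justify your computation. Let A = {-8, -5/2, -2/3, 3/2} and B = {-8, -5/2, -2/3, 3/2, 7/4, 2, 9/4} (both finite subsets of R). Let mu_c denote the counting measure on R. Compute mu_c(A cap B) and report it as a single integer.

Counting measure on a finite set equals cardinality. mu_c(A cap B) = |A cap B| (elements appearing in both).
Enumerating the elements of A that also lie in B gives 4 element(s).
So mu_c(A cap B) = 4.

4


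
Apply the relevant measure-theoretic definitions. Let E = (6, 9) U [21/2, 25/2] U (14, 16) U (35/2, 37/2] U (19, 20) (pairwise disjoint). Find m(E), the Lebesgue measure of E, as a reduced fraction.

For pairwise disjoint intervals, m(union_i I_i) = sum_i m(I_i),
and m is invariant under swapping open/closed endpoints (single points have measure 0).
So m(E) = sum_i (b_i - a_i).
  I_1 has length 9 - 6 = 3.
  I_2 has length 25/2 - 21/2 = 2.
  I_3 has length 16 - 14 = 2.
  I_4 has length 37/2 - 35/2 = 1.
  I_5 has length 20 - 19 = 1.
Summing:
  m(E) = 3 + 2 + 2 + 1 + 1 = 9.

9


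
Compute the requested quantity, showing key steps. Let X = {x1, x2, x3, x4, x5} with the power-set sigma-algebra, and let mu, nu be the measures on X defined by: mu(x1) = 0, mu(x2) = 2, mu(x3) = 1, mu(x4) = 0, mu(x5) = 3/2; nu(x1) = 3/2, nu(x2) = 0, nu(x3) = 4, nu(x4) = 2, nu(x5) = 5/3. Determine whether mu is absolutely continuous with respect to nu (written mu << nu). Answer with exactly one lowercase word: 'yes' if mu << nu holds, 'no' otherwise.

mu << nu means: every nu-null measurable set is also mu-null; equivalently, for every atom x, if nu({x}) = 0 then mu({x}) = 0.
Checking each atom:
  x1: nu = 3/2 > 0 -> no constraint.
  x2: nu = 0, mu = 2 > 0 -> violates mu << nu.
  x3: nu = 4 > 0 -> no constraint.
  x4: nu = 2 > 0 -> no constraint.
  x5: nu = 5/3 > 0 -> no constraint.
The atom(s) x2 violate the condition (nu = 0 but mu > 0). Therefore mu is NOT absolutely continuous w.r.t. nu.

no


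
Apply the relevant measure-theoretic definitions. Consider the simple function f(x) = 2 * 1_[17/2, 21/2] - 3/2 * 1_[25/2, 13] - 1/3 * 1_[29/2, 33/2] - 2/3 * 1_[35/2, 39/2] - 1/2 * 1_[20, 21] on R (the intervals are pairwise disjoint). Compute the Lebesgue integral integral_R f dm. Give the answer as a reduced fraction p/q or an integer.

For a simple function f = sum_i c_i * 1_{A_i} with disjoint A_i,
  integral f dm = sum_i c_i * m(A_i).
Lengths of the A_i:
  m(A_1) = 21/2 - 17/2 = 2.
  m(A_2) = 13 - 25/2 = 1/2.
  m(A_3) = 33/2 - 29/2 = 2.
  m(A_4) = 39/2 - 35/2 = 2.
  m(A_5) = 21 - 20 = 1.
Contributions c_i * m(A_i):
  (2) * (2) = 4.
  (-3/2) * (1/2) = -3/4.
  (-1/3) * (2) = -2/3.
  (-2/3) * (2) = -4/3.
  (-1/2) * (1) = -1/2.
Total: 4 - 3/4 - 2/3 - 4/3 - 1/2 = 3/4.

3/4
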